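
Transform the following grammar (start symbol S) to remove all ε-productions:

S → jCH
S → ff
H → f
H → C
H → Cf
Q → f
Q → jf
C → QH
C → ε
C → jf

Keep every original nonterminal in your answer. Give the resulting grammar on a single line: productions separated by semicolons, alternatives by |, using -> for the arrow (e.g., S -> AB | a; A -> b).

Nullable set: {C, H}.
S -> jCH: C, H nullable, giving j | jC | jCH | jH.
Drop C -> ε.
C -> QH: H nullable, giving Q | QH.
H -> C: C nullable, giving C.
H -> Cf: C nullable, giving Cf | f.
Unchanged (no nullable symbols): S -> ff; C -> jf; H -> f; Q -> f; Q -> jf.

S -> j | ff | jC | jH | jCH; C -> Q | QH | jf; H -> C | f | Cf; Q -> f | jf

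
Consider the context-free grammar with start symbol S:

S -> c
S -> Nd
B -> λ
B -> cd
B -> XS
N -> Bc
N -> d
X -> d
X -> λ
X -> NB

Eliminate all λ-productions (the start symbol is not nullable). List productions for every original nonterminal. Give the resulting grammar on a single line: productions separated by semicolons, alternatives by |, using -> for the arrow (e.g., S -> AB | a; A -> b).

Nullable set: {B, X}.
Drop B -> λ.
B -> XS: X nullable, giving S | XS.
N -> Bc: B nullable, giving Bc | c.
Drop X -> λ.
X -> NB: B nullable, giving N | NB.
Unchanged (no nullable symbols): S -> Nd; S -> c; B -> cd; N -> d; X -> d.

S -> c | Nd; B -> S | XS | cd; N -> c | d | Bc; X -> N | d | NB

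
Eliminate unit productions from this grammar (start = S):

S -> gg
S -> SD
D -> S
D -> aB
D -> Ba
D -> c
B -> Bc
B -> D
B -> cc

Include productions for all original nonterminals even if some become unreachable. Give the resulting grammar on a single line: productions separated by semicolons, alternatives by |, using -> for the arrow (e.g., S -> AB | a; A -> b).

S -> SD | gg; B -> c | Ba | Bc | SD | aB | cc | gg; D -> c | Ba | SD | aB | gg

Unit productions: B->D, D->S.
Unit pairs (A ⇒* B via units): (B,D), (B,S), (D,S).
S: inherits non-unit rules of {S} → SD | gg.
B: inherits non-unit rules of {B, D, S} → Ba | Bc | SD | aB | c | cc | gg.
D: inherits non-unit rules of {D, S} → Ba | SD | aB | c | gg.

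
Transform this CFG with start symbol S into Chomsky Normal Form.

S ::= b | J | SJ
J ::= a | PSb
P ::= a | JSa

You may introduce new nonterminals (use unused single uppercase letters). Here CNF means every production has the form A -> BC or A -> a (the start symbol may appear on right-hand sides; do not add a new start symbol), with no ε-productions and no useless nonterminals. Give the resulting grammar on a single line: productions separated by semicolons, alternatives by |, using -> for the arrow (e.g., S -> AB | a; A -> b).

S -> a | b | PE | SJ; A -> b; B -> a; C -> SA; D -> SB; E -> SA; J -> a | PC; P -> a | JD

No ε-productions.
After unit-elimination: S -> a | b | SJ | PSb; J -> a | PSb; P -> a | JSa.
TERM: introduce B -> a, A -> b and substitute in every rule of length ≥2.
BIN: J -> PSA becomes J -> PC, C -> SA; P -> JSB becomes P -> JD, D -> SB; S -> PSA becomes S -> PE, E -> SA.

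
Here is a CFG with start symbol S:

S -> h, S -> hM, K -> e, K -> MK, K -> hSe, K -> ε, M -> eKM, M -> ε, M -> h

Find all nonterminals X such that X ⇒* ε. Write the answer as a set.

Directly nullable (have an ε-rule): {K, M}.
Not nullable: S — each has a terminal in every rule's right-hand side or depends on a non-nullable symbol.

{K, M}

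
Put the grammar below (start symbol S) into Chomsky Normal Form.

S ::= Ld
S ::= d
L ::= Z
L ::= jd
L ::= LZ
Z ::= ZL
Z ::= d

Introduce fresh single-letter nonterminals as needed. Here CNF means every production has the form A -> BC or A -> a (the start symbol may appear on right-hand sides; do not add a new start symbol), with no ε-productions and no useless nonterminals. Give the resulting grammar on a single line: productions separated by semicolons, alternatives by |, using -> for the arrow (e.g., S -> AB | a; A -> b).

No ε-productions.
After unit-elimination: S -> d | Ld; L -> d | LZ | ZL | jd; Z -> d | ZL.
TERM: introduce B -> d, A -> j and substitute in every rule of length ≥2.

S -> d | LB; A -> j; B -> d; L -> d | AB | LZ | ZL; Z -> d | ZL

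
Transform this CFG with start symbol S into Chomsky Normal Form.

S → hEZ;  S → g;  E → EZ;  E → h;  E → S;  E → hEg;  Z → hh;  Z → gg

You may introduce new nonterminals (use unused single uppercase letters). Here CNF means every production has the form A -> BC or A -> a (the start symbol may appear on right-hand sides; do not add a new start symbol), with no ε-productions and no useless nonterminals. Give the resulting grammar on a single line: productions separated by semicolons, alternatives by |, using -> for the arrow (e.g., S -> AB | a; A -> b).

No ε-productions.
After unit-elimination: S -> g | hEZ; E -> g | h | EZ | hEZ | hEg; Z -> gg | hh.
TERM: introduce B -> g, A -> h and substitute in every rule of length ≥2.
BIN: E -> AEB becomes E -> AC, C -> EB; E -> AEZ becomes E -> AD, D -> EZ; S -> AEZ becomes S -> AF, F -> EZ.

S -> g | AF; A -> h; B -> g; C -> EB; D -> EZ; E -> g | h | AC | AD | EZ; F -> EZ; Z -> AA | BB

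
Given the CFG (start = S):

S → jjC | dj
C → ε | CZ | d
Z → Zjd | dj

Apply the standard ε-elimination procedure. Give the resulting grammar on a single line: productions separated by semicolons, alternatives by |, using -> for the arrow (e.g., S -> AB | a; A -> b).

Nullable set: {C}.
S -> jjC: C nullable, giving jj | jjC.
Drop C -> ε.
C -> CZ: C nullable, giving CZ | Z.
Unchanged (no nullable symbols): S -> dj; C -> d; Z -> Zjd; Z -> dj.

S -> dj | jj | jjC; C -> Z | d | CZ; Z -> dj | Zjd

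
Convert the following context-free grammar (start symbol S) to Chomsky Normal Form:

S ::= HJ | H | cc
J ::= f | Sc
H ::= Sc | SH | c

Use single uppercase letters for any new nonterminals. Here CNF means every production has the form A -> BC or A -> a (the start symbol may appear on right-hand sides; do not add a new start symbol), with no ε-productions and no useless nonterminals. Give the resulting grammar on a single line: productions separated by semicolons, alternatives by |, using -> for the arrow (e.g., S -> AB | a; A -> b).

No ε-productions.
After unit-elimination: S -> c | HJ | SH | Sc | cc; H -> c | SH | Sc; J -> f | Sc.
TERM: introduce A -> c and substitute in every rule of length ≥2.

S -> c | AA | HJ | SA | SH; A -> c; H -> c | SA | SH; J -> f | SA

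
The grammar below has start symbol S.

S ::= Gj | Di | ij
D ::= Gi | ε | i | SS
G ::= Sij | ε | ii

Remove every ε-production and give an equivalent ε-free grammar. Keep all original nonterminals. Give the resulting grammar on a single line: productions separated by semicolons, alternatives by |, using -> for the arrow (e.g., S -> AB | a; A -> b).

S -> i | j | Di | Gj | ij; D -> i | Gi | SS; G -> ii | Sij

Nullable set: {D, G}.
S -> Di: D nullable, giving Di | i.
S -> Gj: G nullable, giving Gj | j.
Drop D -> ε.
D -> Gi: G nullable, giving Gi | i.
Drop G -> ε.
Unchanged (no nullable symbols): S -> ij; D -> SS; D -> i; G -> Sij; G -> ii.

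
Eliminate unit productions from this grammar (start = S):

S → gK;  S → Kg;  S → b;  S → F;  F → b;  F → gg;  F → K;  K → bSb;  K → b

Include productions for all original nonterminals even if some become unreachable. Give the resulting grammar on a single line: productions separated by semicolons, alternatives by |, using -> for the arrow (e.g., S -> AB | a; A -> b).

Unit productions: F->K, S->F.
Unit pairs (A ⇒* B via units): (F,K), (S,F), (S,K).
S: inherits non-unit rules of {F, K, S} → Kg | b | bSb | gK | gg.
F: inherits non-unit rules of {F, K} → b | bSb | gg.
K: inherits non-unit rules of {K} → b | bSb.

S -> b | Kg | gK | gg | bSb; F -> b | gg | bSb; K -> b | bSb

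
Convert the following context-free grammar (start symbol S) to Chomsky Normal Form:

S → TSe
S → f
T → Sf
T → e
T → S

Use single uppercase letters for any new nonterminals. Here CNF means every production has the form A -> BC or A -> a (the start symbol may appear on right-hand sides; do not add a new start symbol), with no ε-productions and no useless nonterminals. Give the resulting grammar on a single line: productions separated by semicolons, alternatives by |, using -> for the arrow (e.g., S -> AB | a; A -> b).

S -> f | TC; A -> e; B -> f; C -> SA; D -> SA; T -> e | f | SB | TD

No ε-productions.
After unit-elimination: S -> f | TSe; T -> e | f | Sf | TSe.
TERM: introduce A -> e, B -> f and substitute in every rule of length ≥2.
BIN: S -> TSA becomes S -> TC, C -> SA; T -> TSA becomes T -> TD, D -> SA.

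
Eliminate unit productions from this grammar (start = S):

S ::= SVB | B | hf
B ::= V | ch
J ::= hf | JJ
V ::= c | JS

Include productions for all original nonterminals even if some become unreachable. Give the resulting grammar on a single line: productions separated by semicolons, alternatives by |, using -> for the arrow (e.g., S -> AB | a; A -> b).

S -> c | JS | ch | hf | SVB; B -> c | JS | ch; J -> JJ | hf; V -> c | JS

Unit productions: B->V, S->B.
Unit pairs (A ⇒* B via units): (B,V), (S,B), (S,V).
S: inherits non-unit rules of {B, S, V} → JS | SVB | c | ch | hf.
B: inherits non-unit rules of {B, V} → JS | c | ch.
J: inherits non-unit rules of {J} → JJ | hf.
V: inherits non-unit rules of {V} → JS | c.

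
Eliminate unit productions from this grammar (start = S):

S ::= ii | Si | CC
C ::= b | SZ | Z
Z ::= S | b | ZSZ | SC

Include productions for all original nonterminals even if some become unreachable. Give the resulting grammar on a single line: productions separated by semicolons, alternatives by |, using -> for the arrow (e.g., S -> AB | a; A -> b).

Unit productions: C->Z, Z->S.
Unit pairs (A ⇒* B via units): (C,S), (C,Z), (Z,S).
S: inherits non-unit rules of {S} → CC | Si | ii.
C: inherits non-unit rules of {C, S, Z} → CC | SC | SZ | Si | ZSZ | b | ii.
Z: inherits non-unit rules of {S, Z} → CC | SC | Si | ZSZ | b | ii.

S -> CC | Si | ii; C -> b | CC | SC | SZ | Si | ii | ZSZ; Z -> b | CC | SC | Si | ii | ZSZ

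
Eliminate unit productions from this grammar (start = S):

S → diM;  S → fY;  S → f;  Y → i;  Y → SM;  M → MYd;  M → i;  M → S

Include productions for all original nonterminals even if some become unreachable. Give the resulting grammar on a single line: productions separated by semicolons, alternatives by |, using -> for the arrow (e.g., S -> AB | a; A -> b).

S -> f | fY | diM; M -> f | i | fY | MYd | diM; Y -> i | SM

Unit productions: M->S.
Unit pairs (A ⇒* B via units): (M,S).
S: inherits non-unit rules of {S} → diM | f | fY.
M: inherits non-unit rules of {M, S} → MYd | diM | f | fY | i.
Y: inherits non-unit rules of {Y} → SM | i.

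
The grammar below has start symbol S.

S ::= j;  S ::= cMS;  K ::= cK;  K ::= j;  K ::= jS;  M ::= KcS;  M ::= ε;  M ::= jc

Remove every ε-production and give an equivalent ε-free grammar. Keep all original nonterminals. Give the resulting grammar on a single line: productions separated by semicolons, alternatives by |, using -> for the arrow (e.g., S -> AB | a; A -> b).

Nullable set: {M}.
S -> cMS: M nullable, giving cMS | cS.
Drop M -> ε.
Unchanged (no nullable symbols): S -> j; K -> cK; K -> j; K -> jS; M -> KcS; M -> jc.

S -> j | cS | cMS; K -> j | cK | jS; M -> jc | KcS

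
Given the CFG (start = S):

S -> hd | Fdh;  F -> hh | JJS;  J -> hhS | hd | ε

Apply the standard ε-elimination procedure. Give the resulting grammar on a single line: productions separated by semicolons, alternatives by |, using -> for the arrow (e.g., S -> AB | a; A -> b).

S -> hd | Fdh; F -> S | JS | hh | JJS; J -> hd | hhS

Nullable set: {J}.
F -> JJS: J, J nullable, giving JJS | JS | S.
Drop J -> ε.
Unchanged (no nullable symbols): S -> Fdh; S -> hd; F -> hh; J -> hd; J -> hhS.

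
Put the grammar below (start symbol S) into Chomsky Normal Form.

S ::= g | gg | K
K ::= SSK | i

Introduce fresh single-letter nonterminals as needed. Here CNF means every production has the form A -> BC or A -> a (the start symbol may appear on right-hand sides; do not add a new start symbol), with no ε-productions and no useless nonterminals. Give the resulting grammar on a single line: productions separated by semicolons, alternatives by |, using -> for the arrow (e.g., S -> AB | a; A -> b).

S -> g | i | AA | SC; A -> g; B -> SK; C -> SK; K -> i | SB

No ε-productions.
After unit-elimination: S -> g | i | gg | SSK; K -> i | SSK.
TERM: introduce A -> g and substitute in every rule of length ≥2.
BIN: K -> SSK becomes K -> SB, B -> SK; S -> SSK becomes S -> SC, C -> SK.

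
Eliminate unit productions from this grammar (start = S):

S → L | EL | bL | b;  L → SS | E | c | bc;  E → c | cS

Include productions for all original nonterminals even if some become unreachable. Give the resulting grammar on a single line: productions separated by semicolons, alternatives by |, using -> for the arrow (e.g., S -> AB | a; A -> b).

S -> b | c | EL | SS | bL | bc | cS; E -> c | cS; L -> c | SS | bc | cS

Unit productions: L->E, S->L.
Unit pairs (A ⇒* B via units): (L,E), (S,E), (S,L).
S: inherits non-unit rules of {E, L, S} → EL | SS | b | bL | bc | c | cS.
E: inherits non-unit rules of {E} → c | cS.
L: inherits non-unit rules of {E, L} → SS | bc | c | cS.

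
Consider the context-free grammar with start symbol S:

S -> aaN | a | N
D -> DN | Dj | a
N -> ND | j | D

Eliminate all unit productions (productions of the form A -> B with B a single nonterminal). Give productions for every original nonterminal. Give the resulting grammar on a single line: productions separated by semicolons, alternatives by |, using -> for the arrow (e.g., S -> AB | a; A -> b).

Unit productions: N->D, S->N.
Unit pairs (A ⇒* B via units): (N,D), (S,D), (S,N).
S: inherits non-unit rules of {D, N, S} → DN | Dj | ND | a | aaN | j.
D: inherits non-unit rules of {D} → DN | Dj | a.
N: inherits non-unit rules of {D, N} → DN | Dj | ND | a | j.

S -> a | j | DN | Dj | ND | aaN; D -> a | DN | Dj; N -> a | j | DN | Dj | ND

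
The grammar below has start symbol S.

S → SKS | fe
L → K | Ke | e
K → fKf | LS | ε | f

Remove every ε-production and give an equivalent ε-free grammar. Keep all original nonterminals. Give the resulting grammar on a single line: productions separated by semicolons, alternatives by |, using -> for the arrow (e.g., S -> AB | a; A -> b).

Nullable set: {K, L}.
S -> SKS: K nullable, giving SKS | SS.
Drop K -> ε.
K -> LS: L nullable, giving LS | S.
K -> fKf: K nullable, giving fKf | ff.
L -> K: K nullable, giving K.
L -> Ke: K nullable, giving Ke | e.
Unchanged (no nullable symbols): S -> fe; K -> f; L -> e.

S -> SS | fe | SKS; K -> S | f | LS | ff | fKf; L -> K | e | Ke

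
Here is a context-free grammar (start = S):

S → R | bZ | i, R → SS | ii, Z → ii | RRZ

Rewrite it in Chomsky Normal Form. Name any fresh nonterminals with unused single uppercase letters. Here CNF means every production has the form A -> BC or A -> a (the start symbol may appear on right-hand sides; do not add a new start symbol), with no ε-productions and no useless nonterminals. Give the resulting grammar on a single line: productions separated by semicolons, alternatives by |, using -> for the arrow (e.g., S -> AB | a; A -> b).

S -> i | AA | BZ | SS; A -> i; B -> b; C -> RZ; R -> AA | SS; Z -> AA | RC

No ε-productions.
After unit-elimination: S -> i | SS | bZ | ii; R -> SS | ii; Z -> ii | RRZ.
TERM: introduce B -> b, A -> i and substitute in every rule of length ≥2.
BIN: Z -> RRZ becomes Z -> RC, C -> RZ.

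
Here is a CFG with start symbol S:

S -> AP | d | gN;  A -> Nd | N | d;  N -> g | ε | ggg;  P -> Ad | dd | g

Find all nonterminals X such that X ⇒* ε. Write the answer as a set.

Directly nullable (have an ε-rule): {N}.
A is nullable via A -> N (every symbol on the right is already known nullable).
Not nullable: P, S — each has a terminal in every rule's right-hand side or depends on a non-nullable symbol.

{A, N}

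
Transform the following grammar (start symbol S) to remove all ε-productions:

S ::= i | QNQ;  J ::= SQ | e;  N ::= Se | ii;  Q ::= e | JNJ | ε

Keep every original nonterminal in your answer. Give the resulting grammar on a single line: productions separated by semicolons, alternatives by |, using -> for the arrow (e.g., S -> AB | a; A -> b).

S -> N | i | NQ | QN | QNQ; J -> S | e | SQ; N -> Se | ii; Q -> e | JNJ

Nullable set: {Q}.
S -> QNQ: Q, Q nullable, giving N | NQ | QN | QNQ.
J -> SQ: Q nullable, giving S | SQ.
Drop Q -> ε.
Unchanged (no nullable symbols): S -> i; J -> e; N -> Se; N -> ii; Q -> JNJ; Q -> e.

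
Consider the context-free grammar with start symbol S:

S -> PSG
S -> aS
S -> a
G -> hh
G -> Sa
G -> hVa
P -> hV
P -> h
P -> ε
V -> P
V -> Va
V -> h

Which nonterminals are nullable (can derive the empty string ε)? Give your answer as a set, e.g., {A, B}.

{P, V}

Directly nullable (have an ε-rule): {P}.
V is nullable via V -> P (every symbol on the right is already known nullable).
Not nullable: G, S — each has a terminal in every rule's right-hand side or depends on a non-nullable symbol.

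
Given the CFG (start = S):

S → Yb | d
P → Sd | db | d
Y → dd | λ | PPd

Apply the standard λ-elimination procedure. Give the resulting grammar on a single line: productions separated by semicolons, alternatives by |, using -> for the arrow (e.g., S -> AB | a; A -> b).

Nullable set: {Y}.
S -> Yb: Y nullable, giving Yb | b.
Drop Y -> λ.
Unchanged (no nullable symbols): S -> d; P -> Sd; P -> d; P -> db; Y -> PPd; Y -> dd.

S -> b | d | Yb; P -> d | Sd | db; Y -> dd | PPd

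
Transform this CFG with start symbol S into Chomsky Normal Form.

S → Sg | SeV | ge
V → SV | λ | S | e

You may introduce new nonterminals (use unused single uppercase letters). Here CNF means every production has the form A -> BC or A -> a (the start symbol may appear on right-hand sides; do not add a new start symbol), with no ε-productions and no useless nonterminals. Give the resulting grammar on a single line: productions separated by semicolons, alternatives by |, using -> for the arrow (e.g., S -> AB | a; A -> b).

Nullable: {V}; after ε-elimination: S -> Se | Sg | ge | SeV; V -> S | e | SV.
After unit-elimination: S -> Se | Sg | ge | SeV; V -> e | SV | Se | Sg | ge | SeV.
TERM: introduce A -> e, B -> g and substitute in every rule of length ≥2.
BIN: S -> SAV becomes S -> SC, C -> AV; V -> SAV becomes V -> SD, D -> AV.

S -> BA | SA | SB | SC; A -> e; B -> g; C -> AV; D -> AV; V -> e | BA | SA | SB | SD | SV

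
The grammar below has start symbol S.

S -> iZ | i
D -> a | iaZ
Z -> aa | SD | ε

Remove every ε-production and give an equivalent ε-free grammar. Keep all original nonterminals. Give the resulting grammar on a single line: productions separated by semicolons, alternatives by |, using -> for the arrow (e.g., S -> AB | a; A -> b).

Nullable set: {Z}.
S -> iZ: Z nullable, giving i | iZ.
D -> iaZ: Z nullable, giving ia | iaZ.
Drop Z -> ε.
Unchanged (no nullable symbols): S -> i; D -> a; Z -> SD; Z -> aa.

S -> i | iZ; D -> a | ia | iaZ; Z -> SD | aa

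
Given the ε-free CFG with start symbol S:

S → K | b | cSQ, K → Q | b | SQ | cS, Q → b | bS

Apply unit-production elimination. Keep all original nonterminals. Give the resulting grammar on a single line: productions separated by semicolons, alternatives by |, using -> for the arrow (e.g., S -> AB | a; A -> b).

S -> b | SQ | bS | cS | cSQ; K -> b | SQ | bS | cS; Q -> b | bS

Unit productions: K->Q, S->K.
Unit pairs (A ⇒* B via units): (K,Q), (S,K), (S,Q).
S: inherits non-unit rules of {K, Q, S} → SQ | b | bS | cS | cSQ.
K: inherits non-unit rules of {K, Q} → SQ | b | bS | cS.
Q: inherits non-unit rules of {Q} → b | bS.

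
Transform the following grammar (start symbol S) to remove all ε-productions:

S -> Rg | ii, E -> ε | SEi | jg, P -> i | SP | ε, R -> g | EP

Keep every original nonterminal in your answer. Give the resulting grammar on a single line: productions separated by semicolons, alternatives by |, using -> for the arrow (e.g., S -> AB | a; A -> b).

Nullable set: {E, P, R}.
S -> Rg: R nullable, giving Rg | g.
Drop E -> ε.
E -> SEi: E nullable, giving SEi | Si.
Drop P -> ε.
P -> SP: P nullable, giving S | SP.
R -> EP: E, P nullable, giving E | EP | P.
Unchanged (no nullable symbols): S -> ii; E -> jg; P -> i; R -> g.

S -> g | Rg | ii; E -> Si | jg | SEi; P -> S | i | SP; R -> E | P | g | EP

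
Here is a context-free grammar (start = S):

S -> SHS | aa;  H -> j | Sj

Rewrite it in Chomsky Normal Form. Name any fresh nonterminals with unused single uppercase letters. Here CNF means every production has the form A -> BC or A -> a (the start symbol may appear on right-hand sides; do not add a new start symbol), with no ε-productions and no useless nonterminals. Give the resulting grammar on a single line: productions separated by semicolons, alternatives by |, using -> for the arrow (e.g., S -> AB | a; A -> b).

No ε-productions.
No unit productions to eliminate.
TERM: introduce B -> a, A -> j and substitute in every rule of length ≥2.
BIN: S -> SHS becomes S -> SC, C -> HS.

S -> BB | SC; A -> j; B -> a; C -> HS; H -> j | SA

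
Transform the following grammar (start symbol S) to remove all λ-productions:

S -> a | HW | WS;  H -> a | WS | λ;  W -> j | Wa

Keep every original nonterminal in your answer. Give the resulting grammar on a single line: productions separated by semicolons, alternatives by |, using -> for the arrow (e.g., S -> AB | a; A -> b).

Nullable set: {H}.
S -> HW: H nullable, giving HW | W.
Drop H -> λ.
Unchanged (no nullable symbols): S -> WS; S -> a; H -> WS; H -> a; W -> Wa; W -> j.

S -> W | a | HW | WS; H -> a | WS; W -> j | Wa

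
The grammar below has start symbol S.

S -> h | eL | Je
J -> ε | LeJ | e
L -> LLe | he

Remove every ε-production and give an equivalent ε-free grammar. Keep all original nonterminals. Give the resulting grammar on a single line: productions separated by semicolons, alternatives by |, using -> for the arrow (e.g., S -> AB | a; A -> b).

S -> e | h | Je | eL; J -> e | Le | LeJ; L -> he | LLe

Nullable set: {J}.
S -> Je: J nullable, giving Je | e.
Drop J -> ε.
J -> LeJ: J nullable, giving Le | LeJ.
Unchanged (no nullable symbols): S -> eL; S -> h; J -> e; L -> LLe; L -> he.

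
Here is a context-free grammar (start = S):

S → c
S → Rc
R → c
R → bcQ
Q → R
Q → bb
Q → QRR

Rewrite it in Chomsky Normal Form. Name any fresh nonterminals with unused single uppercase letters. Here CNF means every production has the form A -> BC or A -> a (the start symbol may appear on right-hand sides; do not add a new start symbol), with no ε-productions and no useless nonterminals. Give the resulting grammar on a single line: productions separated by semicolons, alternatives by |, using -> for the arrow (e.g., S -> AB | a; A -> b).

S -> c | RB; A -> b; B -> c; C -> BQ; D -> RR; E -> BQ; Q -> c | AA | AC | QD; R -> c | AE

No ε-productions.
After unit-elimination: S -> c | Rc; Q -> c | bb | QRR | bcQ; R -> c | bcQ.
TERM: introduce A -> b, B -> c and substitute in every rule of length ≥2.
BIN: Q -> ABQ becomes Q -> AC, C -> BQ; Q -> QRR becomes Q -> QD, D -> RR; R -> ABQ becomes R -> AE, E -> BQ.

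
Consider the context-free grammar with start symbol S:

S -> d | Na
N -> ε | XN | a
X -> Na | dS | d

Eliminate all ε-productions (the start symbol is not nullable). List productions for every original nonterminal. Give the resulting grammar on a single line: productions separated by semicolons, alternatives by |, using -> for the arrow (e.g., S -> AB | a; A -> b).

S -> a | d | Na; N -> X | a | XN; X -> a | d | Na | dS

Nullable set: {N}.
S -> Na: N nullable, giving Na | a.
Drop N -> ε.
N -> XN: N nullable, giving X | XN.
X -> Na: N nullable, giving Na | a.
Unchanged (no nullable symbols): S -> d; N -> a; X -> d; X -> dS.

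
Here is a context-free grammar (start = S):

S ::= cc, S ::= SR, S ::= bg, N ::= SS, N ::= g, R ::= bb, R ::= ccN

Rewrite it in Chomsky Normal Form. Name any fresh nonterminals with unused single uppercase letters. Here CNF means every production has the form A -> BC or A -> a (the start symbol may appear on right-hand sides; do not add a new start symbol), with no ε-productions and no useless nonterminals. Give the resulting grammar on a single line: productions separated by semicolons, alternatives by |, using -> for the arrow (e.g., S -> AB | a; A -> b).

S -> AC | BB | SR; A -> b; B -> c; C -> g; D -> BN; N -> g | SS; R -> AA | BD

No ε-productions.
No unit productions to eliminate.
TERM: introduce A -> b, B -> c, C -> g and substitute in every rule of length ≥2.
BIN: R -> BBN becomes R -> BD, D -> BN.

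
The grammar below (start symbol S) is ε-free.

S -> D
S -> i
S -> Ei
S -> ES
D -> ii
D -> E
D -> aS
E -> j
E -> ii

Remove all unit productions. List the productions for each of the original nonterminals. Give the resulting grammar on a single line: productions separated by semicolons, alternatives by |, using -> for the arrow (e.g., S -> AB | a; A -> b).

S -> i | j | ES | Ei | aS | ii; D -> j | aS | ii; E -> j | ii

Unit productions: D->E, S->D.
Unit pairs (A ⇒* B via units): (D,E), (S,D), (S,E).
S: inherits non-unit rules of {D, E, S} → ES | Ei | aS | i | ii | j.
D: inherits non-unit rules of {D, E} → aS | ii | j.
E: inherits non-unit rules of {E} → ii | j.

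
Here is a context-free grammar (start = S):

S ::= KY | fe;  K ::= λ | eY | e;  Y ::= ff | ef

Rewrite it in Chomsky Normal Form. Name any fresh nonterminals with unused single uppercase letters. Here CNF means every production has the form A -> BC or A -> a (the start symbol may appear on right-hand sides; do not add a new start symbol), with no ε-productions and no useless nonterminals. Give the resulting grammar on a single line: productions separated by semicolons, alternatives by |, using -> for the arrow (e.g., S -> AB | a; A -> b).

Nullable: {K}; after ε-elimination: S -> Y | KY | fe; K -> e | eY; Y -> ef | ff.
After unit-elimination: S -> KY | ef | fe | ff; K -> e | eY; Y -> ef | ff.
TERM: introduce A -> e, B -> f and substitute in every rule of length ≥2.

S -> AB | BA | BB | KY; A -> e; B -> f; K -> e | AY; Y -> AB | BB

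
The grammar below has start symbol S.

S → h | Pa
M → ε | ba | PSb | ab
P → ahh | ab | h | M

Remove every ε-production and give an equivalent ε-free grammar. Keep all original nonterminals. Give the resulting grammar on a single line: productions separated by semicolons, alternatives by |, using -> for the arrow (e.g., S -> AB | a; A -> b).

S -> a | h | Pa; M -> Sb | ab | ba | PSb; P -> M | h | ab | ahh

Nullable set: {M, P}.
S -> Pa: P nullable, giving Pa | a.
Drop M -> ε.
M -> PSb: P nullable, giving PSb | Sb.
P -> M: M nullable, giving M.
Unchanged (no nullable symbols): S -> h; M -> ab; M -> ba; P -> ab; P -> ahh; P -> h.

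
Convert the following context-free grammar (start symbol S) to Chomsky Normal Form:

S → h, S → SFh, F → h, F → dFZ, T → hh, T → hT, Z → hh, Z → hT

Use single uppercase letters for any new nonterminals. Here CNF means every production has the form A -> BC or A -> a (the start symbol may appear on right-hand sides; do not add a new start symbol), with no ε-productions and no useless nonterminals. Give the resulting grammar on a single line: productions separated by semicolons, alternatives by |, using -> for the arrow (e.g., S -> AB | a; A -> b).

S -> h | SD; A -> d; B -> h; C -> FZ; D -> FB; F -> h | AC; T -> BB | BT; Z -> BB | BT

No ε-productions.
No unit productions to eliminate.
TERM: introduce A -> d, B -> h and substitute in every rule of length ≥2.
BIN: F -> AFZ becomes F -> AC, C -> FZ; S -> SFB becomes S -> SD, D -> FB.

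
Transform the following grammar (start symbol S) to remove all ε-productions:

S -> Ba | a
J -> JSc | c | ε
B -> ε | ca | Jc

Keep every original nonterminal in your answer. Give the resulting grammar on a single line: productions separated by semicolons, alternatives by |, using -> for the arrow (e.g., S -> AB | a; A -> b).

S -> a | Ba; B -> c | Jc | ca; J -> c | Sc | JSc

Nullable set: {B, J}.
S -> Ba: B nullable, giving Ba | a.
Drop B -> ε.
B -> Jc: J nullable, giving Jc | c.
Drop J -> ε.
J -> JSc: J nullable, giving JSc | Sc.
Unchanged (no nullable symbols): S -> a; B -> ca; J -> c.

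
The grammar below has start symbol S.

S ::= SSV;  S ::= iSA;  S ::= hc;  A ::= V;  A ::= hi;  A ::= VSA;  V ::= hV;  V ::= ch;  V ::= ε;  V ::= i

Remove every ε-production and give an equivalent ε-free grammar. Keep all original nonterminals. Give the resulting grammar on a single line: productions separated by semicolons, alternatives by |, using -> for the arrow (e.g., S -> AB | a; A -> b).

Nullable set: {A, V}.
S -> SSV: V nullable, giving SS | SSV.
S -> iSA: A nullable, giving iS | iSA.
A -> V: V nullable, giving V.
A -> VSA: V, A nullable, giving S | SA | VS | VSA.
Drop V -> ε.
V -> hV: V nullable, giving h | hV.
Unchanged (no nullable symbols): S -> hc; A -> hi; V -> ch; V -> i.

S -> SS | hc | iS | SSV | iSA; A -> S | V | SA | VS | hi | VSA; V -> h | i | ch | hV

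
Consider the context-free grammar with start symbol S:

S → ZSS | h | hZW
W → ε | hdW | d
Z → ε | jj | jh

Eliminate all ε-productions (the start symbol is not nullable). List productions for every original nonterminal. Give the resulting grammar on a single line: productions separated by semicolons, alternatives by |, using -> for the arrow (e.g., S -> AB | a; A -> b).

S -> h | SS | hW | hZ | ZSS | hZW; W -> d | hd | hdW; Z -> jh | jj

Nullable set: {W, Z}.
S -> ZSS: Z nullable, giving SS | ZSS.
S -> hZW: Z, W nullable, giving h | hW | hZ | hZW.
Drop W -> ε.
W -> hdW: W nullable, giving hd | hdW.
Drop Z -> ε.
Unchanged (no nullable symbols): S -> h; W -> d; Z -> jh; Z -> jj.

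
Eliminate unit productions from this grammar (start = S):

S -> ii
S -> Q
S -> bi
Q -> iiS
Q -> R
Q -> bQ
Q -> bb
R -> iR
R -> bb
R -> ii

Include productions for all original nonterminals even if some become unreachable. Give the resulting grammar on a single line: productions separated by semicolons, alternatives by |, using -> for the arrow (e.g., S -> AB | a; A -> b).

Unit productions: Q->R, S->Q.
Unit pairs (A ⇒* B via units): (Q,R), (S,Q), (S,R).
S: inherits non-unit rules of {Q, R, S} → bQ | bb | bi | iR | ii | iiS.
Q: inherits non-unit rules of {Q, R} → bQ | bb | iR | ii | iiS.
R: inherits non-unit rules of {R} → bb | iR | ii.

S -> bQ | bb | bi | iR | ii | iiS; Q -> bQ | bb | iR | ii | iiS; R -> bb | iR | ii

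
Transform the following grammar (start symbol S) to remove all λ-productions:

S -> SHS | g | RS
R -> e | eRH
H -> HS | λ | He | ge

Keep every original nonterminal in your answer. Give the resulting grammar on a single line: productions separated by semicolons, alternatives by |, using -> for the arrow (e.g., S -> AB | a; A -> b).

Nullable set: {H}.
S -> SHS: H nullable, giving SHS | SS.
Drop H -> λ.
H -> HS: H nullable, giving HS | S.
H -> He: H nullable, giving He | e.
R -> eRH: H nullable, giving eR | eRH.
Unchanged (no nullable symbols): S -> RS; S -> g; H -> ge; R -> e.

S -> g | RS | SS | SHS; H -> S | e | HS | He | ge; R -> e | eR | eRH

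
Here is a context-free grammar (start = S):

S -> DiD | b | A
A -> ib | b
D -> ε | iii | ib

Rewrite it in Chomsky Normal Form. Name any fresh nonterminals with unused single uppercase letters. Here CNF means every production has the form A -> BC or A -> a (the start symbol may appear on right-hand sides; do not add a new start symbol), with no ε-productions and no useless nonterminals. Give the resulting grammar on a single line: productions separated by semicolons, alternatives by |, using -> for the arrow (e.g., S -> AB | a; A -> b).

S -> b | i | BC | BD | DB | DF; B -> i; C -> b; D -> BC | BE; E -> BB; F -> BD

Nullable: {D}; after ε-elimination: S -> A | b | i | Di | iD | DiD; A -> b | ib; D -> ib | iii.
After unit-elimination: S -> b | i | Di | iD | ib | DiD; A -> b | ib; D -> ib | iii.
TERM: introduce C -> b, B -> i and substitute in every rule of length ≥2.
BIN: D -> BBB becomes D -> BE, E -> BB; S -> DBD becomes S -> DF, F -> BD.
Drop unreachable/unproductive: A.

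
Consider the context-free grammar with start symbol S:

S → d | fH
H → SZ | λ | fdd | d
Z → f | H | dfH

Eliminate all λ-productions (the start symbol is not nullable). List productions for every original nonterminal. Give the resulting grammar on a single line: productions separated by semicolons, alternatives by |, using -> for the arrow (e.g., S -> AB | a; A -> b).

Nullable set: {H, Z}.
S -> fH: H nullable, giving f | fH.
Drop H -> λ.
H -> SZ: Z nullable, giving S | SZ.
Z -> H: H nullable, giving H.
Z -> dfH: H nullable, giving df | dfH.
Unchanged (no nullable symbols): S -> d; H -> d; H -> fdd; Z -> f.

S -> d | f | fH; H -> S | d | SZ | fdd; Z -> H | f | df | dfH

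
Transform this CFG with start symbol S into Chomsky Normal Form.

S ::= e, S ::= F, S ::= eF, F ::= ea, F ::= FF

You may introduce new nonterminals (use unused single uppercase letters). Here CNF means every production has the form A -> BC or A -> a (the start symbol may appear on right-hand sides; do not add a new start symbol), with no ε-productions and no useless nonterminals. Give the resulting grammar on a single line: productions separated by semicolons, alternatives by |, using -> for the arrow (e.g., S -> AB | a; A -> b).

S -> e | AB | AF | FF; A -> e; B -> a; F -> AB | FF

No ε-productions.
After unit-elimination: S -> e | FF | eF | ea; F -> FF | ea.
TERM: introduce B -> a, A -> e and substitute in every rule of length ≥2.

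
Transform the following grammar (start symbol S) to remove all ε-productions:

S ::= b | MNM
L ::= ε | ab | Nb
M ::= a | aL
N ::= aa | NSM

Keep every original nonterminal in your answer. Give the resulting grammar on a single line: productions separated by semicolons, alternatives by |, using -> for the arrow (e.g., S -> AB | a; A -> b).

Nullable set: {L}.
Drop L -> ε.
M -> aL: L nullable, giving a | aL.
Unchanged (no nullable symbols): S -> MNM; S -> b; L -> Nb; L -> ab; M -> a; N -> NSM; N -> aa.

S -> b | MNM; L -> Nb | ab; M -> a | aL; N -> aa | NSM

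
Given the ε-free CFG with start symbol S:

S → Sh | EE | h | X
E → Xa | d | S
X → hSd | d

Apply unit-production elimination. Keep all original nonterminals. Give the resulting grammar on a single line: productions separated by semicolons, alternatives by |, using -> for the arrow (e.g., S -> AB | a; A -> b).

Unit productions: E->S, S->X.
Unit pairs (A ⇒* B via units): (E,S), (E,X), (S,X).
S: inherits non-unit rules of {S, X} → EE | Sh | d | h | hSd.
E: inherits non-unit rules of {E, S, X} → EE | Sh | Xa | d | h | hSd.
X: inherits non-unit rules of {X} → d | hSd.

S -> d | h | EE | Sh | hSd; E -> d | h | EE | Sh | Xa | hSd; X -> d | hSd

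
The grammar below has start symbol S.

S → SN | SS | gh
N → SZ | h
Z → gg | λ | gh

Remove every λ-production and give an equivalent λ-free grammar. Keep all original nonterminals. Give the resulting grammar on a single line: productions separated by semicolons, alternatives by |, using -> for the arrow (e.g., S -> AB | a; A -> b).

Nullable set: {Z}.
N -> SZ: Z nullable, giving S | SZ.
Drop Z -> λ.
Unchanged (no nullable symbols): S -> SN; S -> SS; S -> gh; N -> h; Z -> gg; Z -> gh.

S -> SN | SS | gh; N -> S | h | SZ; Z -> gg | gh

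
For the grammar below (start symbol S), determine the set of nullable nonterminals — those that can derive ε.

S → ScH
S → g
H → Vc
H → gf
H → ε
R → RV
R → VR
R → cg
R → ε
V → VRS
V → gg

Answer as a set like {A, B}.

Directly nullable (have an ε-rule): {H, R}.
Not nullable: S, V — each has a terminal in every rule's right-hand side or depends on a non-nullable symbol.

{H, R}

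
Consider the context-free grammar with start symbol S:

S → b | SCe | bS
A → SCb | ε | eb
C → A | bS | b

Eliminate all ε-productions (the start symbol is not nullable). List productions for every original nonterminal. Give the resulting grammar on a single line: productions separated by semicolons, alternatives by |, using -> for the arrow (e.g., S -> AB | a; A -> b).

Nullable set: {A, C}.
S -> SCe: C nullable, giving SCe | Se.
Drop A -> ε.
A -> SCb: C nullable, giving SCb | Sb.
C -> A: A nullable, giving A.
Unchanged (no nullable symbols): S -> b; S -> bS; A -> eb; C -> b; C -> bS.

S -> b | Se | bS | SCe; A -> Sb | eb | SCb; C -> A | b | bS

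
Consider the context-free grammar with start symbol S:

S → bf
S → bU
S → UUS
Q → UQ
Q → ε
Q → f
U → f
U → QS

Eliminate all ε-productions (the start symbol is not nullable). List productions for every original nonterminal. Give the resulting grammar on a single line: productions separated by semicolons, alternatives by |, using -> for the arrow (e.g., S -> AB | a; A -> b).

Nullable set: {Q}.
Drop Q -> ε.
Q -> UQ: Q nullable, giving U | UQ.
U -> QS: Q nullable, giving QS | S.
Unchanged (no nullable symbols): S -> UUS; S -> bU; S -> bf; Q -> f; U -> f.

S -> bU | bf | UUS; Q -> U | f | UQ; U -> S | f | QS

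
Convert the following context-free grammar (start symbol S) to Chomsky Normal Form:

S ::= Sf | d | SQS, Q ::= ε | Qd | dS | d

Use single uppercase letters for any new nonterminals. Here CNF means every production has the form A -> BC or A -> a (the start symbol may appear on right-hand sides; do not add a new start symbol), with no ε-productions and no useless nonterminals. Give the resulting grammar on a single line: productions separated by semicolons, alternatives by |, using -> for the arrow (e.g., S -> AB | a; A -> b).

S -> d | SB | SC | SS; A -> d; B -> f; C -> QS; Q -> d | AS | QA

Nullable: {Q}; after ε-elimination: S -> d | SS | Sf | SQS; Q -> d | Qd | dS.
No unit productions to eliminate.
TERM: introduce A -> d, B -> f and substitute in every rule of length ≥2.
BIN: S -> SQS becomes S -> SC, C -> QS.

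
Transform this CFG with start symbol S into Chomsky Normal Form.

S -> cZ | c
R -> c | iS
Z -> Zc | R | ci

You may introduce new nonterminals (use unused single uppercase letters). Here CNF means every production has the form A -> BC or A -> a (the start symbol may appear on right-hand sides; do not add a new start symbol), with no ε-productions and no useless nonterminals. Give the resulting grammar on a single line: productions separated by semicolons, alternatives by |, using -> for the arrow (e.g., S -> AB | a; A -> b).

No ε-productions.
After unit-elimination: S -> c | cZ; R -> c | iS; Z -> c | Zc | ci | iS.
TERM: introduce B -> c, A -> i and substitute in every rule of length ≥2.
Drop unreachable/unproductive: R.

S -> c | BZ; A -> i; B -> c; Z -> c | AS | BA | ZB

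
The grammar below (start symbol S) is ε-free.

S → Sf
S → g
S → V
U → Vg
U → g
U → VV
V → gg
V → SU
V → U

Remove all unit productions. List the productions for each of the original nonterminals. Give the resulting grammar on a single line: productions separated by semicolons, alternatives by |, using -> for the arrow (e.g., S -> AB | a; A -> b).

S -> g | SU | Sf | VV | Vg | gg; U -> g | VV | Vg; V -> g | SU | VV | Vg | gg

Unit productions: S->V, V->U.
Unit pairs (A ⇒* B via units): (S,U), (S,V), (V,U).
S: inherits non-unit rules of {S, U, V} → SU | Sf | VV | Vg | g | gg.
U: inherits non-unit rules of {U} → VV | Vg | g.
V: inherits non-unit rules of {U, V} → SU | VV | Vg | g | gg.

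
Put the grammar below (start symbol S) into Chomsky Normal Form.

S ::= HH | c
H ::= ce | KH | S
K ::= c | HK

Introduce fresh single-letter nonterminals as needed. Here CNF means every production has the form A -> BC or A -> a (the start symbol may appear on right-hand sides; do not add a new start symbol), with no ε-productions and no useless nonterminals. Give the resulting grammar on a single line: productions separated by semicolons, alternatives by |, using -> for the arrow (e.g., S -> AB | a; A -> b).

S -> c | HH; A -> c; B -> e; H -> c | AB | HH | KH; K -> c | HK

No ε-productions.
After unit-elimination: S -> c | HH; H -> c | HH | KH | ce; K -> c | HK.
TERM: introduce A -> c, B -> e and substitute in every rule of length ≥2.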